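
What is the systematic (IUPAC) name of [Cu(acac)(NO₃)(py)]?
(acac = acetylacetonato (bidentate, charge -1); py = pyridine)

There is no counter-ion, so the complex is neutral overall.
Ligand charges: 1×acetylacetonato (-1 each), 1×pyridine (neutral), 1×nitrato (-1 each); total -2. So Cu + (-2) = 0, giving Cu = +2.
Ligands are named alphabetically: acetylacetonato before nitrato before pyridine.

(acetylacetonato)nitrato(pyridine)copper(II)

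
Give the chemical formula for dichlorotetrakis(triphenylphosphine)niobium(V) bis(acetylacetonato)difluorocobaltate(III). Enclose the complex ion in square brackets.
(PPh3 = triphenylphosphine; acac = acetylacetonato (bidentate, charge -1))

[NbCl2(PPh3)4][Co(acac)2F2]3

Cation [Nb…]: ligand charges -2, Nb(V) ⇒ ion charge 3+.
Anion [Co…]: ligand charges -4, Co(III) ⇒ ion charge 1−.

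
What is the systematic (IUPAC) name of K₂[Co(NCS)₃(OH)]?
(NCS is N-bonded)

potassium hydroxotriisothiocyanatocobaltate(II)

The 2 potassium counter-ions carry a total charge of +2, so each complex ion is 2−.
Ligand charges: 3×isothiocyanato (-1 each), 1×hydroxo (-1 each); total -4. So Co + (-4) = 2−, giving Co = +2.
Ligands are named alphabetically: hydroxo before isothiocyanato.
The complex ion is anionic, so cobalt takes the -ate form cobaltate(II).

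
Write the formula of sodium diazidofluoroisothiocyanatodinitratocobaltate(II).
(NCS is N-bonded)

Na4[CoF(N3)2(NCS)(NO3)2]

Ligands: 2 nitrato (NO3, -1), 2 azido (N3, -1), 1 fluoro (F, -1), 1 isothiocyanato (NCS, -1). Ligand charge sum = -6.
With Co in oxidation state +2, the complex ion is [Co...]^4−.
Charge balance with sodium (+1) requires 1 complex ion per 4 sodium.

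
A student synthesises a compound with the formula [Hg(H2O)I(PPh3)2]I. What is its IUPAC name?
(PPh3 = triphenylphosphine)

aquaiodobis(triphenylphosphine)mercury(II) iodide

The 1 iodide counter-ion carries a total charge of -1, so each complex ion is 1+.
Ligand charges: 2×triphenylphosphine (neutral), 1×aqua (neutral), 1×iodo (-1 each); total -1. So Hg + (-1) = 1+, giving Hg = +2.
Ligands are named alphabetically: aqua before iodo before triphenylphosphine.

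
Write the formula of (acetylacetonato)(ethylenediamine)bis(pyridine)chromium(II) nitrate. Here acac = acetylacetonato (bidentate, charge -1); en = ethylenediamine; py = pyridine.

[Cr(acac)(en)(py)2]NO3

Ligands: 1 acetylacetonato (acac, -1), 1 ethylenediamine (en, neutral), 2 pyridine (py, neutral). Ligand charge sum = -1.
With Cr in oxidation state +2, the complex ion is [Cr...]^1+.
Charge balance with nitrate (-1) requires 1 complex ion per 1 nitrate.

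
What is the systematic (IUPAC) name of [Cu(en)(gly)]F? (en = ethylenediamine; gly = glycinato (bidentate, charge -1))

The 1 fluoride counter-ion carries a total charge of -1, so each complex ion is 1+.
Ligand charges: 1×ethylenediamine (neutral), 1×glycinato (-1 each); total -1. So Cu + (-1) = 1+, giving Cu = +2.
Ligands are named alphabetically: ethylenediamine before glycinato.

(ethylenediamine)(glycinato)copper(II) fluoride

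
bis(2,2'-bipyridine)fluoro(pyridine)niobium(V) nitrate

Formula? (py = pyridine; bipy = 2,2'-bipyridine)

[Nb(bipy)2F(py)](NO3)4

Ligands: 1 fluoro (F, -1), 1 pyridine (py, neutral), 2 2,2'-bipyridine (bipy, neutral). Ligand charge sum = -1.
With Nb in oxidation state +5, the complex ion is [Nb...]^4+.
Charge balance with nitrate (-1) requires 1 complex ion per 4 nitrate.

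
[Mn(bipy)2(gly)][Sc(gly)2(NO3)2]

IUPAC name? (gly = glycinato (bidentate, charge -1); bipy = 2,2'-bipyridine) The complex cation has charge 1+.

Both ions are complex: the cation is named first with the plain metal name, the anion second with the -ate form; each ion's ligands are alphabetised independently.
The complex cation is given as 1+; its ligand charges sum to -1, so Mn = +2.
A 1:1 salt means the anion carries the equal and opposite charge, 1−.
Anion: ligand charges sum to -4; for the ion to be 1−, Sc = +3.

bis(2,2'-bipyridine)(glycinato)manganese(II) bis(glycinato)dinitratoscandate(III)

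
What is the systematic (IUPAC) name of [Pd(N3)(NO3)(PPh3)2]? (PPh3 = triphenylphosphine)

There is no counter-ion, so the complex is neutral overall.
Ligand charges: 1×azido (-1 each), 1×nitrato (-1 each), 2×triphenylphosphine (neutral); total -2. So Pd + (-2) = 0, giving Pd = +2.
Ligands are named alphabetically: azido before nitrato before triphenylphosphine.

azidonitratobis(triphenylphosphine)palladium(II)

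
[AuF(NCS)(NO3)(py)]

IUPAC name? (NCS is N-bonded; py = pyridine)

There is no counter-ion, so the complex is neutral overall.
Ligand charges: 1×fluoro (-1 each), 1×nitrato (-1 each), 1×isothiocyanato (-1 each), 1×pyridine (neutral); total -3. So Au + (-3) = 0, giving Au = +3.
Ligands are named alphabetically: fluoro before isothiocyanato before nitrato before pyridine.

fluoroisothiocyanatonitrato(pyridine)gold(III)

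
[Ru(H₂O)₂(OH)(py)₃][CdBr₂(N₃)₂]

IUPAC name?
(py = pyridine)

Both ions are complex: the cation is named first with the plain metal name, the anion second with the -ate form; each ion's ligands are alphabetised independently.
Cadmium is always +2 in its complexes; the anion's ligand charges sum to -4, so the complex anion is 2−.
A 1:1 salt means the cation carries the equal and opposite charge, 2+.
Cation: ligand charges sum to -1; for the ion to be 2+, Ru = +3.

diaquahydroxotris(pyridine)ruthenium(III) diazidodibromocadmate(II)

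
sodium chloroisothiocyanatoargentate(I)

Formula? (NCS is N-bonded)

Ligands: 1 isothiocyanato (NCS, -1), 1 chloro (Cl, -1). Ligand charge sum = -2.
With Ag in oxidation state +1, the complex ion is [Ag...]^1−.
Charge balance with sodium (+1) requires 1 complex ion per 1 sodium.

Na[AgCl(NCS)]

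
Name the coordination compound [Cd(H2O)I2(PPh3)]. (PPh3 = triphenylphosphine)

There is no counter-ion, so the complex is neutral overall.
Ligand charges: 2×iodo (-1 each), 1×aqua (neutral), 1×triphenylphosphine (neutral); total -2. So Cd + (-2) = 0, giving Cd = +2.
Ligands are named alphabetically: aqua before iodo before triphenylphosphine.

aquadiiodo(triphenylphosphine)cadmium(II)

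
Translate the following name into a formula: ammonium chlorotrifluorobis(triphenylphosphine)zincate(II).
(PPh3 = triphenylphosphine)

(NH4)2[ZnClF3(PPh3)2]

Ligands: 1 chloro (Cl, -1), 3 fluoro (F, -1), 2 triphenylphosphine (PPh3, neutral). Ligand charge sum = -4.
With Zn in oxidation state +2, the complex ion is [Zn...]^2−.
Charge balance with ammonium (+1) requires 1 complex ion per 2 ammonium.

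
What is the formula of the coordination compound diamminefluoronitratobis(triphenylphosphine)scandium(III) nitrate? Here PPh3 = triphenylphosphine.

[ScF(NH3)2(NO3)(PPh3)2]NO3

Ligands: 2 ammine (NH3, neutral), 1 nitrato (NO3, -1), 1 fluoro (F, -1), 2 triphenylphosphine (PPh3, neutral). Ligand charge sum = -2.
With Sc in oxidation state +3, the complex ion is [Sc...]^1+.
Charge balance with nitrate (-1) requires 1 complex ion per 1 nitrate.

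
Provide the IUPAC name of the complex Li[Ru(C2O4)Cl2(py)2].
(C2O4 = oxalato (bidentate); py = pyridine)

lithium dichlorooxalatobis(pyridine)ruthenate(III)

The 1 lithium counter-ion carries a total charge of +1, so each complex ion is 1−.
Ligand charges: 1×oxalato (-2 each), 2×pyridine (neutral), 2×chloro (-1 each); total -4. So Ru + (-4) = 1−, giving Ru = +3.
The complex ion is anionic, so ruthenium takes the -ate form ruthenate(III).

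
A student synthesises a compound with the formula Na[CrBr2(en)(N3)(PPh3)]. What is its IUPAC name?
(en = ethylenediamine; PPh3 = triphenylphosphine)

sodium azidodibromo(ethylenediamine)(triphenylphosphine)chromate(II)

The 1 sodium counter-ion carries a total charge of +1, so each complex ion is 1−.
Ligand charges: 1×ethylenediamine (neutral), 2×bromo (-1 each), 1×azido (-1 each), 1×triphenylphosphine (neutral); total -3. So Cr + (-3) = 1−, giving Cr = +2.
Ligands are named alphabetically: azido before bromo before ethylenediamine before triphenylphosphine.
The complex ion is anionic, so chromium takes the -ate form chromate(II).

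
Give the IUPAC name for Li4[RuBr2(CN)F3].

lithium dibromocyanotrifluororuthenate(II)

The 4 lithium counter-ions carry a total charge of +4, so each complex ion is 4−.
Ligand charges: 1×cyano (-1 each), 3×fluoro (-1 each), 2×bromo (-1 each); total -6. So Ru + (-6) = 4−, giving Ru = +2.
Ligands are named alphabetically: bromo before cyano before fluoro.
The complex ion is anionic, so ruthenium takes the -ate form ruthenate(II).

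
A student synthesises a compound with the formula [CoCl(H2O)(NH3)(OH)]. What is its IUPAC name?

There is no counter-ion, so the complex is neutral overall.
Ligand charges: 1×chloro (-1 each), 1×hydroxo (-1 each), 1×aqua (neutral), 1×ammine (neutral); total -2. So Co + (-2) = 0, giving Co = +2.
Ligands are named alphabetically: ammine before aqua before chloro before hydroxo.

ammineaquachlorohydroxocobalt(II)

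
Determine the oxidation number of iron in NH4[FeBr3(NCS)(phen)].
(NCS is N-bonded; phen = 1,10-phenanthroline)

+3

1 ammonium outside the brackets (+1 each) → the complex ion is 1−.
Ligand charges: 3×Br = -3; 1×NCS = -1; 1×phen neutral; sum -4.
Fe + (-4) = 1− ⇒ Fe is +3.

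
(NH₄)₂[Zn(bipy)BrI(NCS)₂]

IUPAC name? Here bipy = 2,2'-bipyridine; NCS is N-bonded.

The 2 ammonium counter-ions carry a total charge of +2, so each complex ion is 2−.
Ligand charges: 1×2,2'-bipyridine (neutral), 2×isothiocyanato (-1 each), 1×bromo (-1 each), 1×iodo (-1 each); total -4. So Zn + (-4) = 2−, giving Zn = +2.
Ligands are named alphabetically: bipyridine before bromo before iodo before isothiocyanato.
The complex ion is anionic, so zinc takes the -ate form zincate(II).

ammonium (2,2'-bipyridine)bromoiododiisothiocyanatozincate(II)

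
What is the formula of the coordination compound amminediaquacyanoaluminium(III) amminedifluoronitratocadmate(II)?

Cation [Al…]: ligand charges -1, Al(III) ⇒ ion charge 2+.
Anion [Cd…]: ligand charges -3, Cd(II) ⇒ ion charge 1−.

[Al(CN)(H2O)2(NH3)][CdF2(NH3)(NO3)]2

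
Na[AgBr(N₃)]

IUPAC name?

sodium azidobromoargentate(I)

The 1 sodium counter-ion carries a total charge of +1, so each complex ion is 1−.
Ligand charges: 1×azido (-1 each), 1×bromo (-1 each); total -2. So Ag + (-2) = 1−, giving Ag = +1.
Ligands are named alphabetically: azido before bromo.
The complex ion is anionic, so silver takes the -ate form argentate(I).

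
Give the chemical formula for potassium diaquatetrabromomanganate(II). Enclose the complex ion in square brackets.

K2[MnBr4(H2O)2]

Ligands: 2 aqua (H2O, neutral), 4 bromo (Br, -1). Ligand charge sum = -4.
Charge balance with potassium (+1) requires 1 complex ion per 2 potassium.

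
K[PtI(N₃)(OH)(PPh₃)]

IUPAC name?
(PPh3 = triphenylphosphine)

potassium azidohydroxoiodo(triphenylphosphine)platinate(II)

The 1 potassium counter-ion carries a total charge of +1, so each complex ion is 1−.
Ligand charges: 1×hydroxo (-1 each), 1×iodo (-1 each), 1×azido (-1 each), 1×triphenylphosphine (neutral); total -3. So Pt + (-3) = 1−, giving Pt = +2.
The complex ion is anionic, so platinum takes the -ate form platinate(II).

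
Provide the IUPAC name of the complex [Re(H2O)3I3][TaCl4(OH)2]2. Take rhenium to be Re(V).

triaquatriiodorhenium(V) tetrachlorodihydroxotantalate(V)

Re is given as +5; the cation's ligand charges sum to -3, so the complex cation is 2+.
With 2 anions per cation, each anion must be 2/2 = 1−.
Anion: ligand charges sum to -6; for the ion to be 1−, Ta = +5.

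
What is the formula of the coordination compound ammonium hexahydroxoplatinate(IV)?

Ligands: 6 hydroxo (OH, -1). Ligand charge sum = -6.
Charge balance with ammonium (+1) requires 1 complex ion per 2 ammonium.

(NH4)2[Pt(OH)6]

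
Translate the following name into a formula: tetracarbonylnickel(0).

[Ni(CO)4]

Ligands: 4 carbonyl (CO, neutral). Ligand charge sum = 0.
With Ni in oxidation state 0, the complex ion is [Ni...].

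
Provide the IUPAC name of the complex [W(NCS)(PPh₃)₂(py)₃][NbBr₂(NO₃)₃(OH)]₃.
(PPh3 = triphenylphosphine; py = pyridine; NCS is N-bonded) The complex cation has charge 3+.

The complex cation is given as 3+; its ligand charges sum to -1, so W = +4.
With 3 anions per cation, each anion must be 3/3 = 1−.
Anion: ligand charges sum to -6; for the ion to be 1−, Nb = +5.

isothiocyanatotris(pyridine)bis(triphenylphosphine)tungsten(IV) dibromohydroxotrinitratoniobate(V)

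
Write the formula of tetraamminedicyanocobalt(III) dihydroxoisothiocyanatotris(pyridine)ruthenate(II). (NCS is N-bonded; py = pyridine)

Cation [Co…]: ligand charges -2, Co(III) ⇒ ion charge 1+.
Anion [Ru…]: ligand charges -3, Ru(II) ⇒ ion charge 1−.
One 1+ cation balances one 1− anion.

[Co(CN)2(NH3)4][Ru(NCS)(OH)2(py)3]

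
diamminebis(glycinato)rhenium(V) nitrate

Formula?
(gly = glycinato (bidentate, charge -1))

Ligands: 2 glycinato (gly, -1), 2 ammine (NH3, neutral). Ligand charge sum = -2.
Charge balance with nitrate (-1) requires 1 complex ion per 3 nitrate.

[Re(gly)2(NH3)2](NO3)3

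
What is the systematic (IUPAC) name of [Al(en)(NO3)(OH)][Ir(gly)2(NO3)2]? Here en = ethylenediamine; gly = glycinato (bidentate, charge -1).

Both ions are complex: the cation is named first with the plain metal name, the anion second with the -ate form; each ion's ligands are alphabetised independently.
Aluminium is always +3 in its complexes; the cation's ligand charges sum to -2, so the complex cation is 1+.
A 1:1 salt means the anion carries the equal and opposite charge, 1−.
Anion: ligand charges sum to -4; for the ion to be 1−, Ir = +3.

(ethylenediamine)hydroxonitratoaluminium(III) bis(glycinato)dinitratoiridate(III)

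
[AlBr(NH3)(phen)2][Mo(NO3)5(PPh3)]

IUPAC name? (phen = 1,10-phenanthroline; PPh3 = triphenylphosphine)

amminebromobis(1,10-phenanthroline)aluminium(III) pentanitrato(triphenylphosphine)molybdate(III)

Aluminium is always +3 in its complexes; the cation's ligand charges sum to -1, so the complex cation is 2+.
A 1:1 salt means the anion carries the equal and opposite charge, 2−.
Anion: ligand charges sum to -5; for the ion to be 2−, Mo = +3.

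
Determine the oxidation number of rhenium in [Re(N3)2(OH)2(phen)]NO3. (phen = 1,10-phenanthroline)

1 nitrate outside the brackets (-1 each) → the complex ion is 1+.
Ligand charges: 2×N3 = -2; 1×phen neutral; 2×OH = -2; sum -4.
Re + (-4) = 1+ ⇒ Re is +5.

+5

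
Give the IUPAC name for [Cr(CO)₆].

There is no counter-ion, so the complex is neutral overall.
Ligand charges: 6×carbonyl (neutral); total 0. So Cr + (0) = 0, giving Cr = 0.

hexacarbonylchromium(0)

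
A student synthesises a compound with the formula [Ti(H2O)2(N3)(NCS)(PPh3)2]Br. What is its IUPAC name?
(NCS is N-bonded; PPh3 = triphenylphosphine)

The 1 bromide counter-ion carries a total charge of -1, so each complex ion is 1+.
Ligand charges: 2×aqua (neutral), 1×isothiocyanato (-1 each), 1×azido (-1 each), 2×triphenylphosphine (neutral); total -2. So Ti + (-2) = 1+, giving Ti = +3.
Ligands are named alphabetically: aqua before azido before isothiocyanato before triphenylphosphine.

diaquaazidoisothiocyanatobis(triphenylphosphine)titanium(III) bromide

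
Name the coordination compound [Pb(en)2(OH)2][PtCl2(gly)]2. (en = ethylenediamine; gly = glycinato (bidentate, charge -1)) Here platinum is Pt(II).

Both ions are complex: the cation is named first with the plain metal name, the anion second with the -ate form; each ion's ligands are alphabetised independently.
Pt is given as +2; the anion's ligand charges sum to -3, so the complex anion is 1−.
With 2 anions per cation, the cation must be 2×1 = 2+.
Cation: ligand charges sum to -2; for the ion to be 2+, Pb = +4.

bis(ethylenediamine)dihydroxolead(IV) dichloro(glycinato)platinate(II)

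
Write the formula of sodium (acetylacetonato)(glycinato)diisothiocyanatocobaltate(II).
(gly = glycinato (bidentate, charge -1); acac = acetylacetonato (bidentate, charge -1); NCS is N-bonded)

Ligands: 1 glycinato (gly, -1), 1 acetylacetonato (acac, -1), 2 isothiocyanato (NCS, -1). Ligand charge sum = -4.
Charge balance with sodium (+1) requires 1 complex ion per 2 sodium.

Na2[Co(acac)(gly)(NCS)2]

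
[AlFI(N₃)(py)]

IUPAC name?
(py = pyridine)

azidofluoroiodo(pyridine)aluminium(III)

There is no counter-ion, so the complex is neutral overall.
Ligand charges: 1×fluoro (-1 each), 1×pyridine (neutral), 1×iodo (-1 each), 1×azido (-1 each); total -3. So Al + (-3) = 0, giving Al = +3.
Ligands are named alphabetically: azido before fluoro before iodo before pyridine.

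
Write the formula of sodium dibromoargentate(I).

Ligands: 2 bromo (Br, -1). Ligand charge sum = -2.
Charge balance with sodium (+1) requires 1 complex ion per 1 sodium.

Na[AgBr2]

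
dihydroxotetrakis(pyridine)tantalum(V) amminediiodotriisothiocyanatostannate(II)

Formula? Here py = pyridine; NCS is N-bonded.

Cation [Ta…]: ligand charges -2, Ta(V) ⇒ ion charge 3+.
Anion [Sn…]: ligand charges -5, Sn(II) ⇒ ion charge 3−.
One 3+ cation balances one 3− anion.

[Ta(OH)2(py)4][SnI2(NCS)3(NH3)]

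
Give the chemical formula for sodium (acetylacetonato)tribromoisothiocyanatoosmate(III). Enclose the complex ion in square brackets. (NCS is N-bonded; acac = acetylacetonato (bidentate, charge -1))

Na2[Os(acac)Br3(NCS)]

Ligands: 1 isothiocyanato (NCS, -1), 3 bromo (Br, -1), 1 acetylacetonato (acac, -1). Ligand charge sum = -5.
With Os in oxidation state +3, the complex ion is [Os...]^2−.
Charge balance with sodium (+1) requires 1 complex ion per 2 sodium.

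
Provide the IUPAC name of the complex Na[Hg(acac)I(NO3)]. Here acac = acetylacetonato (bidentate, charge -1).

sodium (acetylacetonato)iodonitratomercurate(II)

The 1 sodium counter-ion carries a total charge of +1, so each complex ion is 1−.
Ligand charges: 1×nitrato (-1 each), 1×iodo (-1 each), 1×acetylacetonato (-1 each); total -3. So Hg + (-3) = 1−, giving Hg = +2.
The complex ion is anionic, so mercury takes the -ate form mercurate(II).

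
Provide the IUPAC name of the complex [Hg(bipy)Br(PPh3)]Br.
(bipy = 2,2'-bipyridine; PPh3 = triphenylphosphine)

(2,2'-bipyridine)bromo(triphenylphosphine)mercury(II) bromide

The 1 bromide counter-ion carries a total charge of -1, so each complex ion is 1+.
Ligand charges: 1×2,2'-bipyridine (neutral), 1×triphenylphosphine (neutral), 1×bromo (-1 each); total -1. So Hg + (-1) = 1+, giving Hg = +2.
Ligands are named alphabetically: bipyridine before bromo before triphenylphosphine.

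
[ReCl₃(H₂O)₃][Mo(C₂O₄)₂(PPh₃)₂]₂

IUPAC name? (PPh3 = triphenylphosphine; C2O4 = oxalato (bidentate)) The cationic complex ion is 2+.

triaquatrichlororhenium(V) dioxalatobis(triphenylphosphine)molybdate(III)

The complex cation is given as 2+; its ligand charges sum to -3, so Re = +5.
With 2 anions per cation, each anion must be 2/2 = 1−.
Anion: ligand charges sum to -4; for the ion to be 1−, Mo = +3.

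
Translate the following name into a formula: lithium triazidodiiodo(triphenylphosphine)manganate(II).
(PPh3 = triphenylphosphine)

Ligands: 3 azido (N3, -1), 2 iodo (I, -1), 1 triphenylphosphine (PPh3, neutral). Ligand charge sum = -5.
Charge balance with lithium (+1) requires 1 complex ion per 3 lithium.

Li3[MnI2(N3)3(PPh3)]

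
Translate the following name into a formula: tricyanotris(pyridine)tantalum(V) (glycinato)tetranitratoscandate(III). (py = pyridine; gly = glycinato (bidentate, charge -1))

Cation [Ta…]: ligand charges -3, Ta(V) ⇒ ion charge 2+.
Anion [Sc…]: ligand charges -5, Sc(III) ⇒ ion charge 2−.
One 2+ cation balances one 2− anion.

[Ta(CN)3(py)3][Sc(gly)(NO3)4]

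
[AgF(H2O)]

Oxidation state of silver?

No counter-ion: the bracketed complex is neutral.
Ligand charges: 1×H2O neutral; 1×F = -1; sum -1.
Ag + (-1) = 0 ⇒ Ag is +1.

+1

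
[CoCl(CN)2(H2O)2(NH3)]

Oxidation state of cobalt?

No counter-ion: the bracketed complex is neutral.
Ligand charges: 1×NH3 neutral; 1×Cl = -1; 2×H2O neutral; 2×CN = -2; sum -3.
Co + (-3) = 0 ⇒ Co is +3.

+3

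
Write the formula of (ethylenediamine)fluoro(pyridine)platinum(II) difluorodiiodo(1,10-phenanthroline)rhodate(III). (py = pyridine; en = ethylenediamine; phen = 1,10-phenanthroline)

[Pt(en)F(py)][RhF2I2(phen)]

Cation [Pt…]: ligand charges -1, Pt(II) ⇒ ion charge 1+.
Anion [Rh…]: ligand charges -4, Rh(III) ⇒ ion charge 1−.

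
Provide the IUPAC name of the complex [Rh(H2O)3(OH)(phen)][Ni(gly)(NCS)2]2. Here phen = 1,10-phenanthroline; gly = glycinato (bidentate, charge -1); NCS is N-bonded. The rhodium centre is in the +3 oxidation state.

triaquahydroxo(1,10-phenanthroline)rhodium(III) (glycinato)diisothiocyanatonickelate(II)

Rh is given as +3; the cation's ligand charges sum to -1, so the complex cation is 2+.
With 2 anions per cation, each anion must be 2/2 = 1−.
Anion: ligand charges sum to -3; for the ion to be 1−, Ni = +2.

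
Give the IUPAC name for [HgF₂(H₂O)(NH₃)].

ammineaquadifluoromercury(II)

There is no counter-ion, so the complex is neutral overall.
Ligand charges: 1×aqua (neutral), 1×ammine (neutral), 2×fluoro (-1 each); total -2. So Hg + (-2) = 0, giving Hg = +2.
Ligands are named alphabetically: ammine before aqua before fluoro.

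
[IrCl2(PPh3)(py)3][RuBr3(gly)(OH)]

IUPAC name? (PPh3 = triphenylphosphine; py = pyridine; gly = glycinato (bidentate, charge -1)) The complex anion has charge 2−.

dichlorotris(pyridine)(triphenylphosphine)iridium(IV) tribromo(glycinato)hydroxoruthenate(III)

The complex anion is given as 2−; its ligand charges sum to -5, so Ru = +3.
A 1:1 salt means the cation carries the equal and opposite charge, 2+.
Cation: ligand charges sum to -2; for the ion to be 2+, Ir = +4.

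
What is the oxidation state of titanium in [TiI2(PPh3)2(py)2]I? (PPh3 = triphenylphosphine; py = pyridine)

1 iodide outside the brackets (-1 each) → the complex ion is 1+.
Ligand charges: 2×PPh3 neutral; 2×py neutral; 2×I = -2; sum -2.
Ti + (-2) = 1+ ⇒ Ti is +3.

+3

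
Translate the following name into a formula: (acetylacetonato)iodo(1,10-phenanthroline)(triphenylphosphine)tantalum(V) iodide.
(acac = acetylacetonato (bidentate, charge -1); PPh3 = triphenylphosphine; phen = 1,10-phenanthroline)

Ligands: 1 iodo (I, -1), 1 acetylacetonato (acac, -1), 1 triphenylphosphine (PPh3, neutral), 1 1,10-phenanthroline (phen, neutral). Ligand charge sum = -2.
Charge balance with iodide (-1) requires 1 complex ion per 3 iodide.

[Ta(acac)I(phen)(PPh3)]I3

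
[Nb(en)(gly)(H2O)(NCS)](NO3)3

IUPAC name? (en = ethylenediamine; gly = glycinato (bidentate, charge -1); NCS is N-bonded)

aqua(ethylenediamine)(glycinato)isothiocyanatoniobium(V) nitrate

The 3 nitrate counter-ions carry a total charge of -3, so each complex ion is 3+.
Ligand charges: 1×ethylenediamine (neutral), 1×glycinato (-1 each), 1×aqua (neutral), 1×isothiocyanato (-1 each); total -2. So Nb + (-2) = 3+, giving Nb = +5.
Ligands are named alphabetically: aqua before ethylenediamine before glycinato before isothiocyanato.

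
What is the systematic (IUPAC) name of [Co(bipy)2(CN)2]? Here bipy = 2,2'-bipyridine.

bis(2,2'-bipyridine)dicyanocobalt(II)

There is no counter-ion, so the complex is neutral overall.
Ligand charges: 2×cyano (-1 each), 2×2,2'-bipyridine (neutral); total -2. So Co + (-2) = 0, giving Co = +2.
Ligands are named alphabetically: bipyridine before cyano.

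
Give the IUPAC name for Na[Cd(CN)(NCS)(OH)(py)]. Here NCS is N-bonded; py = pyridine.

The 1 sodium counter-ion carries a total charge of +1, so each complex ion is 1−.
Ligand charges: 1×isothiocyanato (-1 each), 1×cyano (-1 each), 1×pyridine (neutral), 1×hydroxo (-1 each); total -3. So Cd + (-3) = 1−, giving Cd = +2.
Ligands are named alphabetically: cyano before hydroxo before isothiocyanato before pyridine.
The complex ion is anionic, so cadmium takes the -ate form cadmate(II).

sodium cyanohydroxoisothiocyanato(pyridine)cadmate(II)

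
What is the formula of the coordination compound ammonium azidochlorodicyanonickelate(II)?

Ligands: 1 azido (N3, -1), 1 chloro (Cl, -1), 2 cyano (CN, -1). Ligand charge sum = -4.
With Ni in oxidation state +2, the complex ion is [Ni...]^2−.
Charge balance with ammonium (+1) requires 1 complex ion per 2 ammonium.

(NH4)2[NiCl(CN)2(N3)]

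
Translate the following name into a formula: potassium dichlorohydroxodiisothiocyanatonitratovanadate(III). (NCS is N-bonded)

Ligands: 2 chloro (Cl, -1), 2 isothiocyanato (NCS, -1), 1 nitrato (NO3, -1), 1 hydroxo (OH, -1). Ligand charge sum = -6.
Charge balance with potassium (+1) requires 1 complex ion per 3 potassium.

K3[VCl2(NCS)2(NO3)(OH)]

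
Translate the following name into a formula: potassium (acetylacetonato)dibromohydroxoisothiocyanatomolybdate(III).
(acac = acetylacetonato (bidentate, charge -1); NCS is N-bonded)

K2[Mo(acac)Br2(NCS)(OH)]

Ligands: 1 acetylacetonato (acac, -1), 1 isothiocyanato (NCS, -1), 1 hydroxo (OH, -1), 2 bromo (Br, -1). Ligand charge sum = -5.
With Mo in oxidation state +3, the complex ion is [Mo...]^2−.
Charge balance with potassium (+1) requires 1 complex ion per 2 potassium.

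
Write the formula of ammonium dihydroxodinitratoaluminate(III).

NH4[Al(NO3)2(OH)2]

Ligands: 2 nitrato (NO3, -1), 2 hydroxo (OH, -1). Ligand charge sum = -4.
With Al in oxidation state +3, the complex ion is [Al...]^1−.
Charge balance with ammonium (+1) requires 1 complex ion per 1 ammonium.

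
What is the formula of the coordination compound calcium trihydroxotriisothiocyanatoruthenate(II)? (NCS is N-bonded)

Ca2[Ru(NCS)3(OH)3]

Ligands: 3 hydroxo (OH, -1), 3 isothiocyanato (NCS, -1). Ligand charge sum = -6.
With Ru in oxidation state +2, the complex ion is [Ru...]^4−.
Charge balance with calcium (+2) requires 1 complex ion per 2 calcium.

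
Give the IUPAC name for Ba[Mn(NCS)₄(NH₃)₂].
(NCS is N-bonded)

barium diamminetetraisothiocyanatomanganate(II)

The 1 barium counter-ion carries a total charge of +2, so each complex ion is 2−.
Ligand charges: 4×isothiocyanato (-1 each), 2×ammine (neutral); total -4. So Mn + (-4) = 2−, giving Mn = +2.
The complex ion is anionic, so manganese takes the -ate form manganate(II).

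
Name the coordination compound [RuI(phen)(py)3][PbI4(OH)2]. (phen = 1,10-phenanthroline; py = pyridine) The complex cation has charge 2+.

iodo(1,10-phenanthroline)tris(pyridine)ruthenium(III) dihydroxotetraiodoplumbate(IV)

The complex cation is given as 2+; its ligand charges sum to -1, so Ru = +3.
A 1:1 salt means the anion carries the equal and opposite charge, 2−.
Anion: ligand charges sum to -6; for the ion to be 2−, Pb = +4.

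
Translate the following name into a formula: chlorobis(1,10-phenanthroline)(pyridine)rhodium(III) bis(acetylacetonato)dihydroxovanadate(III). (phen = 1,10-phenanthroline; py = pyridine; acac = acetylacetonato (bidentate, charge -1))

Cation [Rh…]: ligand charges -1, Rh(III) ⇒ ion charge 2+.
Anion [V…]: ligand charges -4, V(III) ⇒ ion charge 1−.

[RhCl(phen)2(py)][V(acac)2(OH)2]2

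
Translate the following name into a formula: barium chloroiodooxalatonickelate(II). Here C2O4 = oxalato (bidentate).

Ba[Ni(C2O4)ClI]

Ligands: 1 chloro (Cl, -1), 1 oxalato (C2O4, -2), 1 iodo (I, -1). Ligand charge sum = -4.
With Ni in oxidation state +2, the complex ion is [Ni...]^2−.
Charge balance with barium (+2) requires 1 complex ion per 1 barium.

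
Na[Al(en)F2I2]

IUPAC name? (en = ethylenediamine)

sodium (ethylenediamine)difluorodiiodoaluminate(III)

The 1 sodium counter-ion carries a total charge of +1, so each complex ion is 1−.
Ligand charges: 2×iodo (-1 each), 2×fluoro (-1 each), 1×ethylenediamine (neutral); total -4. So Al + (-4) = 1−, giving Al = +3.
Ligands are named alphabetically: ethylenediamine before fluoro before iodo.
The complex ion is anionic, so aluminium takes the -ate form aluminate(III).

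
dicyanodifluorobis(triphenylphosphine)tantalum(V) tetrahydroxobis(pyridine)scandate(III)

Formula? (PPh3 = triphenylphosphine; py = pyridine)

Cation [Ta…]: ligand charges -4, Ta(V) ⇒ ion charge 1+.
Anion [Sc…]: ligand charges -4, Sc(III) ⇒ ion charge 1−.
One 1+ cation balances one 1− anion.

[Ta(CN)2F2(PPh3)2][Sc(OH)4(py)2]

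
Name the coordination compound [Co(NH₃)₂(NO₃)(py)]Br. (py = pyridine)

The 1 bromide counter-ion carries a total charge of -1, so each complex ion is 1+.
Ligand charges: 1×nitrato (-1 each), 2×ammine (neutral), 1×pyridine (neutral); total -1. So Co + (-1) = 1+, giving Co = +2.
Ligands are named alphabetically: ammine before nitrato before pyridine.

diamminenitrato(pyridine)cobalt(II) bromide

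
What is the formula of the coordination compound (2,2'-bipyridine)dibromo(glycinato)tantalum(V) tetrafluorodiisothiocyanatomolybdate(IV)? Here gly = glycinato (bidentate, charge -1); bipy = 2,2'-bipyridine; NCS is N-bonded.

Cation [Ta…]: ligand charges -3, Ta(V) ⇒ ion charge 2+.
Anion [Mo…]: ligand charges -6, Mo(IV) ⇒ ion charge 2−.

[Ta(bipy)Br2(gly)][MoF4(NCS)2]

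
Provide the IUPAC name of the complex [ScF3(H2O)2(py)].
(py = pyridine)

There is no counter-ion, so the complex is neutral overall.
Ligand charges: 1×pyridine (neutral), 2×aqua (neutral), 3×fluoro (-1 each); total -3. So Sc + (-3) = 0, giving Sc = +3.
Ligands are named alphabetically: aqua before fluoro before pyridine.

diaquatrifluoro(pyridine)scandium(III)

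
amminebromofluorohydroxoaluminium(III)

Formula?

[AlBrF(NH3)(OH)]

Ligands: 1 hydroxo (OH, -1), 1 bromo (Br, -1), 1 fluoro (F, -1), 1 ammine (NH3, neutral). Ligand charge sum = -3.
With Al in oxidation state +3, the complex ion is [Al...].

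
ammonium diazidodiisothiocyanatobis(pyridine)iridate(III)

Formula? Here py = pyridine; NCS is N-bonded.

Ligands: 2 azido (N3, -1), 2 pyridine (py, neutral), 2 isothiocyanato (NCS, -1). Ligand charge sum = -4.
Charge balance with ammonium (+1) requires 1 complex ion per 1 ammonium.

NH4[Ir(N3)2(NCS)2(py)2]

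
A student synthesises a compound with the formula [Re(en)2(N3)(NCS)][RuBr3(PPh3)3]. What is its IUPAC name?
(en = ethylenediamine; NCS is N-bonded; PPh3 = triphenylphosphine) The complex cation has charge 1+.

azidobis(ethylenediamine)isothiocyanatorhenium(III) tribromotris(triphenylphosphine)ruthenate(II)

The complex cation is given as 1+; its ligand charges sum to -2, so Re = +3.
A 1:1 salt means the anion carries the equal and opposite charge, 1−.
Anion: ligand charges sum to -3; for the ion to be 1−, Ru = +2.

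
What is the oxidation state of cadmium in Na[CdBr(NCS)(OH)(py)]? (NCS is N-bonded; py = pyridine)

+2

1 sodium outside the brackets (+1 each) → the complex ion is 1−.
Ligand charges: 1×NCS = -1; 1×py neutral; 1×OH = -1; 1×Br = -1; sum -3.
Cd + (-3) = 1− ⇒ Cd is +2.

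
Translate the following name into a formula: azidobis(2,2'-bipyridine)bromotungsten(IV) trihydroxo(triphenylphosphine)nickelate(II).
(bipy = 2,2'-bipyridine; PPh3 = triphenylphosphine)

[W(bipy)2Br(N3)][Ni(OH)3(PPh3)]2

Cation [W…]: ligand charges -2, W(IV) ⇒ ion charge 2+.
Anion [Ni…]: ligand charges -3, Ni(II) ⇒ ion charge 1−.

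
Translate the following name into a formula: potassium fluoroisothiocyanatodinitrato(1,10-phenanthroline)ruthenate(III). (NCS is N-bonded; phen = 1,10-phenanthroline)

Ligands: 1 isothiocyanato (NCS, -1), 1 fluoro (F, -1), 2 nitrato (NO3, -1), 1 1,10-phenanthroline (phen, neutral). Ligand charge sum = -4.
Charge balance with potassium (+1) requires 1 complex ion per 1 potassium.

K[RuF(NCS)(NO3)2(phen)]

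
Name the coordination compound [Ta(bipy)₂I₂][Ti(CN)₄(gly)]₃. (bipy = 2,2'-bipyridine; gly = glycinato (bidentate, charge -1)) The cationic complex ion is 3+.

bis(2,2'-bipyridine)diiodotantalum(V) tetracyano(glycinato)titanate(IV)

The complex cation is given as 3+; its ligand charges sum to -2, so Ta = +5.
With 3 anions per cation, each anion must be 3/3 = 1−.
Anion: ligand charges sum to -5; for the ion to be 1−, Ti = +4.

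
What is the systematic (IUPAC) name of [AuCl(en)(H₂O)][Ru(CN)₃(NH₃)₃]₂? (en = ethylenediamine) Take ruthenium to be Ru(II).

Both ions are complex: the cation is named first with the plain metal name, the anion second with the -ate form; each ion's ligands are alphabetised independently.
Ru is given as +2; the anion's ligand charges sum to -3, so the complex anion is 1−.
With 2 anions per cation, the cation must be 2×1 = 2+.
Cation: ligand charges sum to -1; for the ion to be 2+, Au = +3.

aquachloro(ethylenediamine)gold(III) triamminetricyanoruthenate(II)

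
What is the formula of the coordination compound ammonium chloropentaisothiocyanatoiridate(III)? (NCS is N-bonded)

Ligands: 5 isothiocyanato (NCS, -1), 1 chloro (Cl, -1). Ligand charge sum = -6.
With Ir in oxidation state +3, the complex ion is [Ir...]^3−.
Charge balance with ammonium (+1) requires 1 complex ion per 3 ammonium.

(NH4)3[IrCl(NCS)5]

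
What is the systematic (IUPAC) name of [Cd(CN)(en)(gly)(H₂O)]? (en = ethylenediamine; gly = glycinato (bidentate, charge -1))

There is no counter-ion, so the complex is neutral overall.
Ligand charges: 1×ethylenediamine (neutral), 1×glycinato (-1 each), 1×aqua (neutral), 1×cyano (-1 each); total -2. So Cd + (-2) = 0, giving Cd = +2.
Ligands are named alphabetically: aqua before cyano before ethylenediamine before glycinato.

aquacyano(ethylenediamine)(glycinato)cadmium(II)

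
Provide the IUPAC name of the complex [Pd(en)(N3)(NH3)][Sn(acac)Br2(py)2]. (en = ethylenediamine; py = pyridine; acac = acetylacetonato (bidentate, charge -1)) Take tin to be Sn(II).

Sn is given as +2; the anion's ligand charges sum to -3, so the complex anion is 1−.
A 1:1 salt means the cation carries the equal and opposite charge, 1+.
Cation: ligand charges sum to -1; for the ion to be 1+, Pd = +2.

ammineazido(ethylenediamine)palladium(II) (acetylacetonato)dibromobis(pyridine)stannate(II)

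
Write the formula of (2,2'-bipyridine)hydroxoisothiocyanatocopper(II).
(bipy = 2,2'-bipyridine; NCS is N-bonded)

[Cu(bipy)(NCS)(OH)]

Ligands: 1 hydroxo (OH, -1), 1 2,2'-bipyridine (bipy, neutral), 1 isothiocyanato (NCS, -1). Ligand charge sum = -2.
With Cu in oxidation state +2, the complex ion is [Cu...].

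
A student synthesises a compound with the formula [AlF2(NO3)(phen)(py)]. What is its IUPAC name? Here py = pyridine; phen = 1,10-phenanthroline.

There is no counter-ion, so the complex is neutral overall.
Ligand charges: 1×nitrato (-1 each), 2×fluoro (-1 each), 1×pyridine (neutral), 1×1,10-phenanthroline (neutral); total -3. So Al + (-3) = 0, giving Al = +3.
Ligands are named alphabetically: fluoro before nitrato before phenanthroline before pyridine.

difluoronitrato(1,10-phenanthroline)(pyridine)aluminium(III)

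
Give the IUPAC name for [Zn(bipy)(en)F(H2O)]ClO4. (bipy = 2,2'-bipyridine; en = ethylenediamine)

aqua(2,2'-bipyridine)(ethylenediamine)fluorozinc(II) perchlorate

The 1 perchlorate counter-ion carries a total charge of -1, so each complex ion is 1+.
Ligand charges: 1×2,2'-bipyridine (neutral), 1×ethylenediamine (neutral), 1×aqua (neutral), 1×fluoro (-1 each); total -1. So Zn + (-1) = 1+, giving Zn = +2.
Ligands are named alphabetically: aqua before bipyridine before ethylenediamine before fluoro.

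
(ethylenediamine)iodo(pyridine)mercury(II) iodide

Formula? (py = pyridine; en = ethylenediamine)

[Hg(en)I(py)]I

Ligands: 1 pyridine (py, neutral), 1 iodo (I, -1), 1 ethylenediamine (en, neutral). Ligand charge sum = -1.
With Hg in oxidation state +2, the complex ion is [Hg...]^1+.
Charge balance with iodide (-1) requires 1 complex ion per 1 iodide.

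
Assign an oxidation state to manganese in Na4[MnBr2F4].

4 sodium outside the brackets (+1 each) → the complex ion is 4−.
Ligand charges: 2×Br = -2; 4×F = -4; sum -6.
Mn + (-6) = 4− ⇒ Mn is +2.

+2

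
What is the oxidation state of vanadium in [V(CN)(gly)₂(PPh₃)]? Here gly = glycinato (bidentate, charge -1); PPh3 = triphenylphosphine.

+3

No counter-ion: the bracketed complex is neutral.
Ligand charges: 2×gly = -2; 1×PPh3 neutral; 1×CN = -1; sum -3.
V + (-3) = 0 ⇒ V is +3.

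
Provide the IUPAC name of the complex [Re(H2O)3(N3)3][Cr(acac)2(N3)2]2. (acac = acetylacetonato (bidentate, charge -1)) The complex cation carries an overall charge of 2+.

triaquatriazidorhenium(V) bis(acetylacetonato)diazidochromate(III)

Both ions are complex: the cation is named first with the plain metal name, the anion second with the -ate form; each ion's ligands are alphabetised independently.
The complex cation is given as 2+; its ligand charges sum to -3, so Re = +5.
With 2 anions per cation, each anion must be 2/2 = 1−.
Anion: ligand charges sum to -4; for the ion to be 1−, Cr = +3.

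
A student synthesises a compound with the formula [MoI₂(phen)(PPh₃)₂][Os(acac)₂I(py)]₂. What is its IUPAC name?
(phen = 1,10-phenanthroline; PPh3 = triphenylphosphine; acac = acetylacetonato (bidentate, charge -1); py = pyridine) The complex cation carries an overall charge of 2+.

diiodo(1,10-phenanthroline)bis(triphenylphosphine)molybdenum(IV) bis(acetylacetonato)iodo(pyridine)osmate(II)

The complex cation is given as 2+; its ligand charges sum to -2, so Mo = +4.
With 2 anions per cation, each anion must be 2/2 = 1−.
Anion: ligand charges sum to -3; for the ion to be 1−, Os = +2.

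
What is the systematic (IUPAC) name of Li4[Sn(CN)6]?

lithium hexacyanostannate(II)

The 4 lithium counter-ions carry a total charge of +4, so each complex ion is 4−.
Ligand charges: 6×cyano (-1 each); total -6. So Sn + (-6) = 4−, giving Sn = +2.
The complex ion is anionic, so tin takes the -ate form stannate(II).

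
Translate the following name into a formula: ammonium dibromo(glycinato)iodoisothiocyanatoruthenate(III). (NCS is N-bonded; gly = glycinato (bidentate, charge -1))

Ligands: 1 isothiocyanato (NCS, -1), 1 iodo (I, -1), 1 glycinato (gly, -1), 2 bromo (Br, -1). Ligand charge sum = -5.
Charge balance with ammonium (+1) requires 1 complex ion per 2 ammonium.

(NH4)2[RuBr2(gly)I(NCS)]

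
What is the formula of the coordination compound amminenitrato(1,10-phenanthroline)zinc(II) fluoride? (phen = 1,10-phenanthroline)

Ligands: 1 nitrato (NO3, -1), 1 1,10-phenanthroline (phen, neutral), 1 ammine (NH3, neutral). Ligand charge sum = -1.
With Zn in oxidation state +2, the complex ion is [Zn...]^1+.
Charge balance with fluoride (-1) requires 1 complex ion per 1 fluoride.

[Zn(NH3)(NO3)(phen)]F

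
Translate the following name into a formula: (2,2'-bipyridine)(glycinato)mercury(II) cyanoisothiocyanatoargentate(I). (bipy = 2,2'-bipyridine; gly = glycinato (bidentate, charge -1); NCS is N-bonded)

[Hg(bipy)(gly)][Ag(CN)(NCS)]

Cation [Hg…]: ligand charges -1, Hg(II) ⇒ ion charge 1+.
Anion [Ag…]: ligand charges -2, Ag(I) ⇒ ion charge 1−.
One 1+ cation balances one 1− anion.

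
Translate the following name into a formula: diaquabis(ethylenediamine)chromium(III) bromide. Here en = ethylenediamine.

[Cr(en)2(H2O)2]Br3

Ligands: 2 aqua (H2O, neutral), 2 ethylenediamine (en, neutral). Ligand charge sum = 0.
With Cr in oxidation state +3, the complex ion is [Cr...]^3+.
Charge balance with bromide (-1) requires 1 complex ion per 3 bromide.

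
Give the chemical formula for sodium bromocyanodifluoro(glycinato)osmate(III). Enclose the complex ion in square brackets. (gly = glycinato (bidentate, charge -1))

Na2[OsBr(CN)F2(gly)]

Ligands: 1 bromo (Br, -1), 1 cyano (CN, -1), 2 fluoro (F, -1), 1 glycinato (gly, -1). Ligand charge sum = -5.
With Os in oxidation state +3, the complex ion is [Os...]^2−.
Charge balance with sodium (+1) requires 1 complex ion per 2 sodium.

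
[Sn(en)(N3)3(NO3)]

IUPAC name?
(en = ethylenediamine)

There is no counter-ion, so the complex is neutral overall.
Ligand charges: 1×ethylenediamine (neutral), 3×azido (-1 each), 1×nitrato (-1 each); total -4. So Sn + (-4) = 0, giving Sn = +4.
Ligands are named alphabetically: azido before ethylenediamine before nitrato.

triazido(ethylenediamine)nitratotin(IV)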